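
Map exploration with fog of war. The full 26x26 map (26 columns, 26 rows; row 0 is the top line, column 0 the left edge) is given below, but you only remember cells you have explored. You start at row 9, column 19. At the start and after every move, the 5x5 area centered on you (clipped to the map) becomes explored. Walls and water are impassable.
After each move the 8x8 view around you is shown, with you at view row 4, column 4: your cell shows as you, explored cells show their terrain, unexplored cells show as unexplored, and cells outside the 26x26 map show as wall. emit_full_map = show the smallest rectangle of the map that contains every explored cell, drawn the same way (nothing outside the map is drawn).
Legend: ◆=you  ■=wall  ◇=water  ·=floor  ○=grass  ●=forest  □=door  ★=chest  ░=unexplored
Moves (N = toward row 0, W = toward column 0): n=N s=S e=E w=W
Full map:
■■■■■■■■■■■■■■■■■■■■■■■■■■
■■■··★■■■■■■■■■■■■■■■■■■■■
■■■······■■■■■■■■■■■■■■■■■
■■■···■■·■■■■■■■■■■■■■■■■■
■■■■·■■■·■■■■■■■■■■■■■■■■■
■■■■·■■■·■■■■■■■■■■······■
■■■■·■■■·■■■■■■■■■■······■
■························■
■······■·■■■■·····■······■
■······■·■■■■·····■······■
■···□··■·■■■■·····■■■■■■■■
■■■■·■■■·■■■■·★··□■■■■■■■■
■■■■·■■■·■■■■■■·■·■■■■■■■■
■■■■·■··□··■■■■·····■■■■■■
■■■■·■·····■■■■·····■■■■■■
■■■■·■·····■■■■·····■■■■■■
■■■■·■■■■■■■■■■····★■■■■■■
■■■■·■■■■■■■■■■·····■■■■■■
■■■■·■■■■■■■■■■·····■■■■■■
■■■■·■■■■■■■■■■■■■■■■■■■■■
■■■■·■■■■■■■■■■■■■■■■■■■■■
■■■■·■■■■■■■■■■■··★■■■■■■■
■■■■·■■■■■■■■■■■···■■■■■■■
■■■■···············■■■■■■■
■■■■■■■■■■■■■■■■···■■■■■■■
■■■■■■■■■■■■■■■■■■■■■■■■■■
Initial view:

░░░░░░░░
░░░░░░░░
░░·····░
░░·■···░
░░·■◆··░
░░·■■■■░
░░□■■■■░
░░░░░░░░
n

░░░░░░░░
░░░░░░░░
░░■■···░
░░·····░
░░·■◆··░
░░·■···░
░░·■■■■░
░░□■■■■░

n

░░░░░░░░
░░░░░░░░
░░■■···░
░░■■···░
░░··◆··░
░░·■···░
░░·■···░
░░·■■■■░

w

░░░░░░░░
░░░░░░░░
░░■■■···
░░■■■···
░░··◆···
░░··■···
░░··■···
░░░·■■■■

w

░░░░░░░░
░░░░░░░░
░░■■■■··
░░■■■■··
░░··◆···
░░···■··
░░···■··
░░░░·■■■

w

░░░░░░░░
░░░░░░░░
░░■■■■■·
░░■■■■■·
░░··◆···
░░····■·
░░····■·
░░░░░·■■

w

░░░░░░░░
░░░░░░░░
░░■■■■■■
░░■■■■■■
░░··◆···
░░·····■
░░·····■
░░░░░░·■

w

░░░░░░░░
░░░░░░░░
░░■■■■■■
░░■■■■■■
░░··◆···
░░■·····
░░■·····
░░░░░░░·

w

░░░░░░░░
░░░░░░░░
░░■■■■■■
░░■■■■■■
░░··◆···
░░■■····
░░■■····
░░░░░░░░

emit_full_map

■■■■■■■■···
■■■■■■■■···
··◆········
■■·····■···
■■·····■···
░░░░░░·■■■■
░░░░░░□■■■■

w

░░░░░░░░
░░░░░░░░
░░■■■■■■
░░■■■■■■
░░··◆···
░░■■■···
░░■■■···
░░░░░░░░

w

░░░░░░░░
░░░░░░░░
░░■■■■■■
░░■■■■■■
░░··◆···
░░■■■■··
░░■■■■··
░░░░░░░░

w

░░░░░░░░
░░░░░░░░
░░·■■■■■
░░·■■■■■
░░··◆···
░░·■■■■·
░░·■■■■·
░░░░░░░░

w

░░░░░░░░
░░░░░░░░
░░■·■■■■
░░■·■■■■
░░··◆···
░░■·■■■■
░░■·■■■■
░░░░░░░░

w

░░░░░░░░
░░░░░░░░
░░■■·■■■
░░■■·■■■
░░··◆···
░░·■·■■■
░░·■·■■■
░░░░░░░░

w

░░░░░░░░
░░░░░░░░
░░■■■·■■
░░■■■·■■
░░··◆···
░░··■·■■
░░··■·■■
░░░░░░░░

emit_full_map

■■■·■■■■■■■■■■···
■■■·■■■■■■■■■■···
··◆··············
··■·■■■■·····■···
··■·■■■■·····■···
░░░░░░░░░░░░·■■■■
░░░░░░░░░░░░□■■■■

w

░░░░░░░░
░░░░░░░░
░░·■■■·■
░░·■■■·■
░░··◆···
░░···■·■
░░···■·■
░░░░░░░░

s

░░░░░░░░
░░·■■■·■
░░·■■■·■
░░······
░░··◆■·■
░░···■·■
░░□··■·░
░░░░░░░░

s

░░·■■■·■
░░·■■■·■
░░······
░░···■·■
░░··◆■·■
░░□··■·░
░░·■■■·░
░░░░░░░░

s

░░·■■■·■
░░······
░░···■·■
░░···■·■
░░□·◆■·░
░░·■■■·░
░░·■■■·░
░░░░░░░░

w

░░░·■■■·
░░░·····
░░····■·
░░····■·
░░·□◆·■·
░░■·■■■·
░░■·■■■·
░░░░░░░░

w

░░░░·■■■
░░░░····
░░·····■
░░·····■
░░··◆··■
░░■■·■■■
░░■■·■■■
░░░░░░░░

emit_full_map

░░·■■■·■■■■■■■■■■···
░░·■■■·■■■■■■■■■■···
░░··················
·····■·■■■■·····■···
·····■·■■■■·····■···
··◆··■·░░░░░░░░·■■■■
■■·■■■·░░░░░░░░□■■■■
■■·■■■·░░░░░░░░░░░░░

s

░░░░····
░░·····■
░░·····■
░░··□··■
░░■■◆■■■
░░■■·■■■
░░■■·■·░
░░░░░░░░

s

░░·····■
░░·····■
░░··□··■
░░■■·■■■
░░■■◆■■■
░░■■·■·░
░░■■·■·░
░░░░░░░░

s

░░·····■
░░··□··■
░░■■·■■■
░░■■·■■■
░░■■◆■·░
░░■■·■·░
░░■■·■·░
░░░░░░░░

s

░░··□··■
░░■■·■■■
░░■■·■■■
░░■■·■·░
░░■■◆■·░
░░■■·■·░
░░■■·■■░
░░░░░░░░

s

░░■■·■■■
░░■■·■■■
░░■■·■·░
░░■■·■·░
░░■■◆■·░
░░■■·■■░
░░■■·■■░
░░░░░░░░

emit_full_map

░░·■■■·■■■■■■■■■■···
░░·■■■·■■■■■■■■■■···
░░··················
·····■·■■■■·····■···
·····■·■■■■·····■···
··□··■·░░░░░░░░·■■■■
■■·■■■·░░░░░░░░□■■■■
■■·■■■·░░░░░░░░░░░░░
■■·■·░░░░░░░░░░░░░░░
■■·■·░░░░░░░░░░░░░░░
■■◆■·░░░░░░░░░░░░░░░
■■·■■░░░░░░░░░░░░░░░
■■·■■░░░░░░░░░░░░░░░

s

░░■■·■■■
░░■■·■·░
░░■■·■·░
░░■■·■·░
░░■■◆■■░
░░■■·■■░
░░■■·■■░
░░░░░░░░

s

░░■■·■·░
░░■■·■·░
░░■■·■·░
░░■■·■■░
░░■■◆■■░
░░■■·■■░
░░■■·■■░
░░░░░░░░

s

░░■■·■·░
░░■■·■·░
░░■■·■■░
░░■■·■■░
░░■■◆■■░
░░■■·■■░
░░■■·■■░
░░░░░░░░

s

░░■■·■·░
░░■■·■■░
░░■■·■■░
░░■■·■■░
░░■■◆■■░
░░■■·■■░
░░■■·■■░
░░░░░░░░

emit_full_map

░░·■■■·■■■■■■■■■■···
░░·■■■·■■■■■■■■■■···
░░··················
·····■·■■■■·····■···
·····■·■■■■·····■···
··□··■·░░░░░░░░·■■■■
■■·■■■·░░░░░░░░□■■■■
■■·■■■·░░░░░░░░░░░░░
■■·■·░░░░░░░░░░░░░░░
■■·■·░░░░░░░░░░░░░░░
■■·■·░░░░░░░░░░░░░░░
■■·■■░░░░░░░░░░░░░░░
■■·■■░░░░░░░░░░░░░░░
■■·■■░░░░░░░░░░░░░░░
■■◆■■░░░░░░░░░░░░░░░
■■·■■░░░░░░░░░░░░░░░
■■·■■░░░░░░░░░░░░░░░

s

░░■■·■■░
░░■■·■■░
░░■■·■■░
░░■■·■■░
░░■■◆■■░
░░■■·■■░
░░■■·■■░
░░░░░░░░

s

░░■■·■■░
░░■■·■■░
░░■■·■■░
░░■■·■■░
░░■■◆■■░
░░■■·■■░
░░■■···░
░░░░░░░░

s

░░■■·■■░
░░■■·■■░
░░■■·■■░
░░■■·■■░
░░■■◆■■░
░░■■···░
░░■■■■■░
░░░░░░░░

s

░░■■·■■░
░░■■·■■░
░░■■·■■░
░░■■·■■░
░░■■◆··░
░░■■■■■░
░░■■■■■░
■■■■■■■■

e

░■■·■■░░
░■■·■■░░
░■■·■■■░
░■■·■■■░
░■■·◆··░
░■■■■■■░
░■■■■■■░
■■■■■■■■

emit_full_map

░░·■■■·■■■■■■■■■■···
░░·■■■·■■■■■■■■■■···
░░··················
·····■·■■■■·····■···
·····■·■■■■·····■···
··□··■·░░░░░░░░·■■■■
■■·■■■·░░░░░░░░□■■■■
■■·■■■·░░░░░░░░░░░░░
■■·■·░░░░░░░░░░░░░░░
■■·■·░░░░░░░░░░░░░░░
■■·■·░░░░░░░░░░░░░░░
■■·■■░░░░░░░░░░░░░░░
■■·■■░░░░░░░░░░░░░░░
■■·■■░░░░░░░░░░░░░░░
■■·■■░░░░░░░░░░░░░░░
■■·■■░░░░░░░░░░░░░░░
■■·■■■░░░░░░░░░░░░░░
■■·■■■░░░░░░░░░░░░░░
■■·◆··░░░░░░░░░░░░░░
■■■■■■░░░░░░░░░░░░░░
■■■■■■░░░░░░░░░░░░░░

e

■■·■■░░░
■■·■■░░░
■■·■■■■░
■■·■■■■░
■■··◆··░
■■■■■■■░
■■■■■■■░
■■■■■■■■

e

■·■■░░░░
■·■■░░░░
■·■■■■■░
■·■■■■■░
■···◆··░
■■■■■■■░
■■■■■■■░
■■■■■■■■

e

·■■░░░░░
·■■░░░░░
·■■■■■■░
·■■■■■■░
····◆··░
■■■■■■■░
■■■■■■■░
■■■■■■■■

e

■■░░░░░░
■■░░░░░░
■■■■■■■░
■■■■■■■░
····◆··░
■■■■■■■░
■■■■■■■░
■■■■■■■■

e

■░░░░░░░
■░░░░░░░
■■■■■■■░
■■■■■■■░
····◆··░
■■■■■■■░
■■■■■■■░
■■■■■■■■

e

░░░░░░░░
░░░░░░░░
■■■■■■■░
■■■■■■■░
····◆··░
■■■■■■■░
■■■■■■■░
■■■■■■■■

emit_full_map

░░·■■■·■■■■■■■■■■···
░░·■■■·■■■■■■■■■■···
░░··················
·····■·■■■■·····■···
·····■·■■■■·····■···
··□··■·░░░░░░░░·■■■■
■■·■■■·░░░░░░░░□■■■■
■■·■■■·░░░░░░░░░░░░░
■■·■·░░░░░░░░░░░░░░░
■■·■·░░░░░░░░░░░░░░░
■■·■·░░░░░░░░░░░░░░░
■■·■■░░░░░░░░░░░░░░░
■■·■■░░░░░░░░░░░░░░░
■■·■■░░░░░░░░░░░░░░░
■■·■■░░░░░░░░░░░░░░░
■■·■■░░░░░░░░░░░░░░░
■■·■■■■■■■■■░░░░░░░░
■■·■■■■■■■■■░░░░░░░░
■■·······◆··░░░░░░░░
■■■■■■■■■■■■░░░░░░░░
■■■■■■■■■■■■░░░░░░░░


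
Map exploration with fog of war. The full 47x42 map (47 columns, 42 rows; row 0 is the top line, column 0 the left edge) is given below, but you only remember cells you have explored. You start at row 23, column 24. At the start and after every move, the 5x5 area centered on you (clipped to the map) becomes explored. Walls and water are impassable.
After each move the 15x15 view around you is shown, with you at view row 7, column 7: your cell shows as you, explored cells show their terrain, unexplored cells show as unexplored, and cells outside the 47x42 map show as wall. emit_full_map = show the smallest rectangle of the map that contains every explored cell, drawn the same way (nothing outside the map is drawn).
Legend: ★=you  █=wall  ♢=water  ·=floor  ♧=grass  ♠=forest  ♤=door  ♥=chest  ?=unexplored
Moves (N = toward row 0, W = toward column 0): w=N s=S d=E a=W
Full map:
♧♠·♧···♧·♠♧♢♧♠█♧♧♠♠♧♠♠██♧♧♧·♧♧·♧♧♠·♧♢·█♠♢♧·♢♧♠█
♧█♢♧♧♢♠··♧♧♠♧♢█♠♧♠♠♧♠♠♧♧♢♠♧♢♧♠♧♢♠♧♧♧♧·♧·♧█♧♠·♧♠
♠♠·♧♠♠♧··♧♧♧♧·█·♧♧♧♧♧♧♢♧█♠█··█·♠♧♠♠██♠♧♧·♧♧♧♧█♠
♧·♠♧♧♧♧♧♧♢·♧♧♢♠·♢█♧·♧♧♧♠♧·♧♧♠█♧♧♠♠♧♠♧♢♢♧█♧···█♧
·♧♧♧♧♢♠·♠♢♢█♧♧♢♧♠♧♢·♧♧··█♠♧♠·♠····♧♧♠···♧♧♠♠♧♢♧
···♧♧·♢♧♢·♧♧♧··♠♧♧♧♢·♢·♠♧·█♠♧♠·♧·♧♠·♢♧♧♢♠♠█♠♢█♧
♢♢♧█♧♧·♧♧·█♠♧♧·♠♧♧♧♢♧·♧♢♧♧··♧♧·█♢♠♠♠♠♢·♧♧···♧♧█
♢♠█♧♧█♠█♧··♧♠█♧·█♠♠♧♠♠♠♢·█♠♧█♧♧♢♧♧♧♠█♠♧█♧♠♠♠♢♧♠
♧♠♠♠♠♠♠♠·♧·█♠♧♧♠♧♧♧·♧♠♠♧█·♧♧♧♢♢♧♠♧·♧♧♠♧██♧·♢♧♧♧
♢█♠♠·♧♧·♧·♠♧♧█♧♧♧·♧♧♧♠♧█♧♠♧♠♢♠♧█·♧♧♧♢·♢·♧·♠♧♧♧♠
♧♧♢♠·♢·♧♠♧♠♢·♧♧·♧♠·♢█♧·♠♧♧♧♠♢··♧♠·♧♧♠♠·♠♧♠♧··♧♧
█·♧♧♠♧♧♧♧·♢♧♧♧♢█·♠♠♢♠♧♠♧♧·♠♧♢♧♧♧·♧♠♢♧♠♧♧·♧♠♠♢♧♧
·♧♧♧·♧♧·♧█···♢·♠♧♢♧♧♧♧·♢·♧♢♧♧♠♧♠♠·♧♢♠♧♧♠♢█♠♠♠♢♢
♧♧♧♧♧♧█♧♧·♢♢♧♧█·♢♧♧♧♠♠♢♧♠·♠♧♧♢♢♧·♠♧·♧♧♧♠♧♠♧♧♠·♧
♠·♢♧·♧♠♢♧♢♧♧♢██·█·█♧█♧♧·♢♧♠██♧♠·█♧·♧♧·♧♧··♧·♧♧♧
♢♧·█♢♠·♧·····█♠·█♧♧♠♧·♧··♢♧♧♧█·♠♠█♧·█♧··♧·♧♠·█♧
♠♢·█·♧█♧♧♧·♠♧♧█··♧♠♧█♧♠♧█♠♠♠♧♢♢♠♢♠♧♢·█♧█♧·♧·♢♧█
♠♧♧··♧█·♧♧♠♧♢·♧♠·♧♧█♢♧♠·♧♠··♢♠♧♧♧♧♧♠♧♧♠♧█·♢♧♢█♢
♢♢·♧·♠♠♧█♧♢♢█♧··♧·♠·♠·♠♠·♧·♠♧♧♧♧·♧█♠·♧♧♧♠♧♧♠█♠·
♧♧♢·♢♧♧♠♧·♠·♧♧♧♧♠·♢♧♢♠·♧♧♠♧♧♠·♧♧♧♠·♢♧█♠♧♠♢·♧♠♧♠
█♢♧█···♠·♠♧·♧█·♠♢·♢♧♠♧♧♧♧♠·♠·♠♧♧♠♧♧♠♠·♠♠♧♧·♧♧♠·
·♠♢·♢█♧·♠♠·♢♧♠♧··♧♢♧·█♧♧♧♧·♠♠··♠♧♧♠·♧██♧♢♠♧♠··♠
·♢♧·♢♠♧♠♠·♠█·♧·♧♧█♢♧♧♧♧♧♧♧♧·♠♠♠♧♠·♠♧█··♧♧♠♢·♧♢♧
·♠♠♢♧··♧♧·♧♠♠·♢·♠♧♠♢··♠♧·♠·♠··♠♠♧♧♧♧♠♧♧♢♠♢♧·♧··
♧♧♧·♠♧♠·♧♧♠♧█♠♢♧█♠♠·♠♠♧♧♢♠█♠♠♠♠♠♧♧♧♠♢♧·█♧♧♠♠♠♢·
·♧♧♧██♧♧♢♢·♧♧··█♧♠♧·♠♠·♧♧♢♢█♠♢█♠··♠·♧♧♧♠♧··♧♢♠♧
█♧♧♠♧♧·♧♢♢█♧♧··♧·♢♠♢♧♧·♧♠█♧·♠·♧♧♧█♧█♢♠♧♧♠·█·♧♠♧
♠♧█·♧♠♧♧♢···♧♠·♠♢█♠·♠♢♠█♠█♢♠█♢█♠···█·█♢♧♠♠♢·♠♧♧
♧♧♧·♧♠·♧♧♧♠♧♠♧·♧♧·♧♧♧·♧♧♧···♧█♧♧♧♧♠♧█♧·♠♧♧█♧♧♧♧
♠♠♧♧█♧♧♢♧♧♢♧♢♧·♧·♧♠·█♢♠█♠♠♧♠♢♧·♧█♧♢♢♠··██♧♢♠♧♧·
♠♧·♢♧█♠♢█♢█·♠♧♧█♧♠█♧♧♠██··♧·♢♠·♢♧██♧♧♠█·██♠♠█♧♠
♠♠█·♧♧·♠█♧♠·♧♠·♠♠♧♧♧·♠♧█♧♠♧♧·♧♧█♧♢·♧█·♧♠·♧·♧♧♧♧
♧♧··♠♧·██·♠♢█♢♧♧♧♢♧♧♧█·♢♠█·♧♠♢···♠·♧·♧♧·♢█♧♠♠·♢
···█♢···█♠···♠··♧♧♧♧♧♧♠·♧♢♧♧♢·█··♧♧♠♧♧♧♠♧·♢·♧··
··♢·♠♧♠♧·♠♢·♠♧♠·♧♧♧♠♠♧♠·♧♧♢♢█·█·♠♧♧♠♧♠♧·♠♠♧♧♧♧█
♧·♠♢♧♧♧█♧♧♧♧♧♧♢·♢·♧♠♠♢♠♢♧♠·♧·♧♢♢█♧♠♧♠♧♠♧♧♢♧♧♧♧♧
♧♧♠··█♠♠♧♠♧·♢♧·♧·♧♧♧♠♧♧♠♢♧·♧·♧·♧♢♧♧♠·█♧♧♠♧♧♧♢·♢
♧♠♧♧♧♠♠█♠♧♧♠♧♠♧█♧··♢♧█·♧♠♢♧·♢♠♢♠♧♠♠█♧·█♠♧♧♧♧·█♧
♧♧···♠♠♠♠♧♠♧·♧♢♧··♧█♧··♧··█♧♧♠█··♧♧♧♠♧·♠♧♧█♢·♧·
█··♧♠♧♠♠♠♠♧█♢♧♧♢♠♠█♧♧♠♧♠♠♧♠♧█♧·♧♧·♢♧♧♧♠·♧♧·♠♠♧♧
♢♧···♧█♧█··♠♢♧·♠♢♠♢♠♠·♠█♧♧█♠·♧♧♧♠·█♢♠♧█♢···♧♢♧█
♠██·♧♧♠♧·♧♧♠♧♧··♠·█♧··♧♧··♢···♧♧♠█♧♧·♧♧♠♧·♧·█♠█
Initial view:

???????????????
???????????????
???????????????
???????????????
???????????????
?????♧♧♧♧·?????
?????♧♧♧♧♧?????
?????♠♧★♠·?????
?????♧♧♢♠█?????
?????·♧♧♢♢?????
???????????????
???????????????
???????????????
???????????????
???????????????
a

???????????????
???????????????
???????????????
???????????????
???????????????
?????█♧♧♧♧·????
?????♧♧♧♧♧♧????
?????·♠★·♠·????
?????♠♧♧♢♠█????
?????♠·♧♧♢♢????
???????????????
???????????????
???????????????
???????????????
???????????????

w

???????????????
???????????????
???????????????
???????????????
???????????????
?????♧♧♧♧♠?????
?????█♧♧♧♧·????
?????♧♧★♧♧♧????
?????·♠♧·♠·????
?????♠♧♧♢♠█????
?????♠·♧♧♢♢????
???????????????
???????????????
???????????????
???????????????

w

???????????????
???????????????
???????????????
???????????????
???????????????
?????♠·♧♧♠?????
?????♧♧♧♧♠?????
?????█♧★♧♧·????
?????♧♧♧♧♧♧????
?????·♠♧·♠·????
?????♠♧♧♢♠█????
?????♠·♧♧♢♢????
???????????????
???????????????
???????????????

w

???????????????
???????????????
???????????????
???????????????
???????????????
?????·♠♠·♧?????
?????♠·♧♧♠?????
?????♧♧★♧♠?????
?????█♧♧♧♧·????
?????♧♧♧♧♧♧????
?????·♠♧·♠·????
?????♠♧♧♢♠█????
?????♠·♧♧♢♢????
???????????????
???????????????

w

???????????????
???????????????
???????????????
???????????????
???????????????
?????♧♠·♧♠?????
?????·♠♠·♧?????
?????♠·★♧♠?????
?????♧♧♧♧♠?????
?????█♧♧♧♧·????
?????♧♧♧♧♧♧????
?????·♠♧·♠·????
?????♠♧♧♢♠█????
?????♠·♧♧♢♢????
???????????????

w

???????????????
???????????????
???????????????
???????????????
???????????????
?????♧♠♧█♠?????
?????♧♠·♧♠?????
?????·♠★·♧?????
?????♠·♧♧♠?????
?????♧♧♧♧♠?????
?????█♧♧♧♧·????
?????♧♧♧♧♧♧????
?????·♠♧·♠·????
?????♠♧♧♢♠█????
?????♠·♧♧♢♢????

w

???????????????
???????????????
???????????????
???????????????
???????????????
?????·♧··♢?????
?????♧♠♧█♠?????
?????♧♠★♧♠?????
?????·♠♠·♧?????
?????♠·♧♧♠?????
?????♧♧♧♧♠?????
?????█♧♧♧♧·????
?????♧♧♧♧♧♧????
?????·♠♧·♠·????
?????♠♧♧♢♠█????

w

???????????????
???????????????
???????????????
???????????????
???????????????
?????♧♧·♢♧?????
?????·♧··♢?????
?????♧♠★█♠?????
?????♧♠·♧♠?????
?????·♠♠·♧?????
?????♠·♧♧♠?????
?????♧♧♧♧♠?????
?????█♧♧♧♧·????
?????♧♧♧♧♧♧????
?????·♠♧·♠·????

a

???????????????
???????????????
???????????????
???????????????
???????????????
?????█♧♧·♢♧????
?????♧·♧··♢????
?????█♧★♧█♠????
?????♢♧♠·♧♠????
?????♠·♠♠·♧????
??????♠·♧♧♠????
??????♧♧♧♧♠????
??????█♧♧♧♧·???
??????♧♧♧♧♧♧???
??????·♠♧·♠·???

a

???????????????
???????????????
???????????????
???????????????
???????????????
?????♧█♧♧·♢♧???
?????♠♧·♧··♢???
?????♧█★♠♧█♠???
?????█♢♧♠·♧♠???
?????·♠·♠♠·♧???
???????♠·♧♧♠???
???????♧♧♧♧♠???
???????█♧♧♧♧·??
???????♧♧♧♧♧♧??
???????·♠♧·♠·??

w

???????????????
???????????????
???????????????
???????????????
???????????????
?????♧♠♠♢♧?????
?????♧█♧♧·♢♧???
?????♠♧★♧··♢???
?????♧█♧♠♧█♠???
?????█♢♧♠·♧♠???
?????·♠·♠♠·♧???
???????♠·♧♧♠???
???????♧♧♧♧♠???
???????█♧♧♧♧·??
???????♧♧♧♧♧♧??

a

???????????????
???????????????
???????????????
???????????????
???????????????
?????♧♧♠♠♢♧????
?????█♧█♧♧·♢♧??
?????♧♠★·♧··♢??
?????♠♧█♧♠♧█♠??
?????♧█♢♧♠·♧♠??
??????·♠·♠♠·♧??
????????♠·♧♧♠??
????????♧♧♧♧♠??
????????█♧♧♧♧·?
????????♧♧♧♧♧♧?

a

???????????????
???????????????
???????????????
???????????????
???????????????
?????♧♧♧♠♠♢♧???
?????·█♧█♧♧·♢♧?
?????♧♧★♧·♧··♢?
?????♧♠♧█♧♠♧█♠?
?????♧♧█♢♧♠·♧♠?
???????·♠·♠♠·♧?
?????????♠·♧♧♠?
?????????♧♧♧♧♠?
?????????█♧♧♧♧·
?????????♧♧♧♧♧♧

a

???????????????
???????????????
???????????????
???????????????
???????????????
?????♢♧♧♧♠♠♢♧??
?????█·█♧█♧♧·♢♧
?????█♧★♠♧·♧··♢
?????·♧♠♧█♧♠♧█♠
?????·♧♧█♢♧♠·♧♠
????????·♠·♠♠·♧
??????????♠·♧♧♠
??????????♧♧♧♧♠
??????????█♧♧♧♧
??????????♧♧♧♧♧

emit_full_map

♢♧♧♧♠♠♢♧???
█·█♧█♧♧·♢♧?
█♧★♠♧·♧··♢?
·♧♠♧█♧♠♧█♠?
·♧♧█♢♧♠·♧♠?
???·♠·♠♠·♧?
?????♠·♧♧♠?
?????♧♧♧♧♠?
?????█♧♧♧♧·
?????♧♧♧♧♧♧
?????·♠♧·♠·
?????♠♧♧♢♠█
?????♠·♧♧♢♢


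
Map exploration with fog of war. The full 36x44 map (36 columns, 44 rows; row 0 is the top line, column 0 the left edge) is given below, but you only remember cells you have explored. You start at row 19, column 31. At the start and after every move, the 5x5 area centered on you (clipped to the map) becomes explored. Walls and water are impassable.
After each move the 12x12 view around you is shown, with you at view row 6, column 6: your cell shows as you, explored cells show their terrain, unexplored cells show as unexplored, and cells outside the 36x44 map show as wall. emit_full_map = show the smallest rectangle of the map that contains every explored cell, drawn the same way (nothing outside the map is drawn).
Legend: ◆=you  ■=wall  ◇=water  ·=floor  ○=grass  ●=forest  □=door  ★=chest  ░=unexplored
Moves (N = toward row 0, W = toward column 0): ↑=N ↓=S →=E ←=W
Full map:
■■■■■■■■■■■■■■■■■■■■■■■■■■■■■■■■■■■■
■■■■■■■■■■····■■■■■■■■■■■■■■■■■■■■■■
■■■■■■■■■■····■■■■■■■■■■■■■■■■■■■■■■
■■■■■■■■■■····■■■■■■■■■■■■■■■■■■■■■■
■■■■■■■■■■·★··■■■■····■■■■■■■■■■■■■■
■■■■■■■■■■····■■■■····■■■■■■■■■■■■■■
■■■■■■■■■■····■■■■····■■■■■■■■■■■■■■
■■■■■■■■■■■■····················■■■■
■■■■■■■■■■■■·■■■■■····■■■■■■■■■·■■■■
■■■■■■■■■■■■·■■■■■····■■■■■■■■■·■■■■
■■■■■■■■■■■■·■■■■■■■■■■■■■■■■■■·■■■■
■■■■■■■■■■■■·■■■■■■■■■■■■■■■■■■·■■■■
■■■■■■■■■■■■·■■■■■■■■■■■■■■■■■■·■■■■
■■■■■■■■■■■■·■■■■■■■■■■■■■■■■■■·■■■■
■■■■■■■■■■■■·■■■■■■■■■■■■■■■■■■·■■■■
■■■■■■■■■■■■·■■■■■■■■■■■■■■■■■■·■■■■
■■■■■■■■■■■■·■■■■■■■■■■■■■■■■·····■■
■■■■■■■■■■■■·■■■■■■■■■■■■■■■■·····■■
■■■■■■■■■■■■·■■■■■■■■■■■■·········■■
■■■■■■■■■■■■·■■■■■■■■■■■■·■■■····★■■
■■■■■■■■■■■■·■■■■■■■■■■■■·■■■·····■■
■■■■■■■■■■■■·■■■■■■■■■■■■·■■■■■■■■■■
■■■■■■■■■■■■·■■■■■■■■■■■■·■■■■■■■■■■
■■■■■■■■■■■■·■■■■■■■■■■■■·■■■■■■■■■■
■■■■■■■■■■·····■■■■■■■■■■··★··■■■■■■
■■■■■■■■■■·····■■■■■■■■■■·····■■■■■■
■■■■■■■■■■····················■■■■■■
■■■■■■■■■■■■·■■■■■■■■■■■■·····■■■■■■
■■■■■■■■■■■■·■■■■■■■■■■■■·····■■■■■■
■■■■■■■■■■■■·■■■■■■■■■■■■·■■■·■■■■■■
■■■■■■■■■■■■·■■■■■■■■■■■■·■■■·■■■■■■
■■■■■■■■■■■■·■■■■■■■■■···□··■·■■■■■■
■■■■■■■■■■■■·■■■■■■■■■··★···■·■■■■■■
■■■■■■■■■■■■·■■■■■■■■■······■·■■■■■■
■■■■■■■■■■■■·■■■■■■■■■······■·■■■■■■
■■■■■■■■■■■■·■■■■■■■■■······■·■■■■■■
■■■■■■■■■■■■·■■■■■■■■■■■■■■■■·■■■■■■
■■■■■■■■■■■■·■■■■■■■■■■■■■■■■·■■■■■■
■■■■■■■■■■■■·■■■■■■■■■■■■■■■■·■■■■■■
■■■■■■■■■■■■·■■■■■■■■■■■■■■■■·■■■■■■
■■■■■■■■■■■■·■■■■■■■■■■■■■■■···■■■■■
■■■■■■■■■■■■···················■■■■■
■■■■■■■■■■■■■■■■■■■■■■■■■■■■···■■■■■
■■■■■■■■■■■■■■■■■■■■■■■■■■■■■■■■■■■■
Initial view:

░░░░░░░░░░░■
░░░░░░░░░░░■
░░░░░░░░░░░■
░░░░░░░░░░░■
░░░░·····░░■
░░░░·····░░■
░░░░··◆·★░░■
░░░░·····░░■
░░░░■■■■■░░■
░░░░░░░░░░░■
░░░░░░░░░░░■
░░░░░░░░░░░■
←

░░░░░░░░░░░░
░░░░░░░░░░░░
░░░░░░░░░░░░
░░░░░░░░░░░░
░░░░■·····░░
░░░░······░░
░░░░■·◆··★░░
░░░░■·····░░
░░░░■■■■■■░░
░░░░░░░░░░░░
░░░░░░░░░░░░
░░░░░░░░░░░░

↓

░░░░░░░░░░░░
░░░░░░░░░░░░
░░░░░░░░░░░░
░░░░■·····░░
░░░░······░░
░░░░■····★░░
░░░░■·◆···░░
░░░░■■■■■■░░
░░░░■■■■■░░░
░░░░░░░░░░░░
░░░░░░░░░░░░
░░░░░░░░░░░░

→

░░░░░░░░░░░■
░░░░░░░░░░░■
░░░░░░░░░░░■
░░░■·····░░■
░░░······░░■
░░░■····★░░■
░░░■··◆··░░■
░░░■■■■■■░░■
░░░■■■■■■░░■
░░░░░░░░░░░■
░░░░░░░░░░░■
░░░░░░░░░░░■

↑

░░░░░░░░░░░■
░░░░░░░░░░░■
░░░░░░░░░░░■
░░░░░░░░░░░■
░░░■·····░░■
░░░······░░■
░░░■··◆·★░░■
░░░■·····░░■
░░░■■■■■■░░■
░░░■■■■■■░░■
░░░░░░░░░░░■
░░░░░░░░░░░■

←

░░░░░░░░░░░░
░░░░░░░░░░░░
░░░░░░░░░░░░
░░░░░░░░░░░░
░░░░■·····░░
░░░░······░░
░░░░■·◆··★░░
░░░░■·····░░
░░░░■■■■■■░░
░░░░■■■■■■░░
░░░░░░░░░░░░
░░░░░░░░░░░░

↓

░░░░░░░░░░░░
░░░░░░░░░░░░
░░░░░░░░░░░░
░░░░■·····░░
░░░░······░░
░░░░■····★░░
░░░░■·◆···░░
░░░░■■■■■■░░
░░░░■■■■■■░░
░░░░░░░░░░░░
░░░░░░░░░░░░
░░░░░░░░░░░░

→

░░░░░░░░░░░■
░░░░░░░░░░░■
░░░░░░░░░░░■
░░░■·····░░■
░░░······░░■
░░░■····★░░■
░░░■··◆··░░■
░░░■■■■■■░░■
░░░■■■■■■░░■
░░░░░░░░░░░■
░░░░░░░░░░░■
░░░░░░░░░░░■

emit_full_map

■·····
······
■····★
■··◆··
■■■■■■
■■■■■■

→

░░░░░░░░░░■■
░░░░░░░░░░■■
░░░░░░░░░░■■
░░■·····░░■■
░░······■░■■
░░■····★■░■■
░░■···◆·■░■■
░░■■■■■■■░■■
░░■■■■■■■░■■
░░░░░░░░░░■■
░░░░░░░░░░■■
░░░░░░░░░░■■

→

░░░░░░░░░■■■
░░░░░░░░░■■■
░░░░░░░░░■■■
░■·····░░■■■
░······■■■■■
░■····★■■■■■
░■····◆■■■■■
░■■■■■■■■■■■
░■■■■■■■■■■■
░░░░░░░░░■■■
░░░░░░░░░■■■
░░░░░░░░░■■■

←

░░░░░░░░░░■■
░░░░░░░░░░■■
░░░░░░░░░░■■
░░■·····░░■■
░░······■■■■
░░■····★■■■■
░░■···◆·■■■■
░░■■■■■■■■■■
░░■■■■■■■■■■
░░░░░░░░░░■■
░░░░░░░░░░■■
░░░░░░░░░░■■

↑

░░░░░░░░░░■■
░░░░░░░░░░■■
░░░░░░░░░░■■
░░░░░░░░░░■■
░░■·····■░■■
░░······■■■■
░░■···◆★■■■■
░░■·····■■■■
░░■■■■■■■■■■
░░■■■■■■■■■■
░░░░░░░░░░■■
░░░░░░░░░░■■

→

░░░░░░░░░■■■
░░░░░░░░░■■■
░░░░░░░░░■■■
░░░░░░░░░■■■
░■·····■■■■■
░······■■■■■
░■····◆■■■■■
░■·····■■■■■
░■■■■■■■■■■■
░■■■■■■■■■■■
░░░░░░░░░■■■
░░░░░░░░░■■■

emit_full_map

■·····■■
······■■
■····◆■■
■·····■■
■■■■■■■■
■■■■■■■■

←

░░░░░░░░░░■■
░░░░░░░░░░■■
░░░░░░░░░░■■
░░░░░░░░░░■■
░░■·····■■■■
░░······■■■■
░░■···◆★■■■■
░░■·····■■■■
░░■■■■■■■■■■
░░■■■■■■■■■■
░░░░░░░░░░■■
░░░░░░░░░░■■

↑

░░░░░░░░░░■■
░░░░░░░░░░■■
░░░░░░░░░░■■
░░░░░░░░░░■■
░░░░····■░■■
░░■·····■■■■
░░····◆·■■■■
░░■····★■■■■
░░■·····■■■■
░░■■■■■■■■■■
░░■■■■■■■■■■
░░░░░░░░░░■■

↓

░░░░░░░░░░■■
░░░░░░░░░░■■
░░░░░░░░░░■■
░░░░····■░■■
░░■·····■■■■
░░······■■■■
░░■···◆★■■■■
░░■·····■■■■
░░■■■■■■■■■■
░░■■■■■■■■■■
░░░░░░░░░░■■
░░░░░░░░░░■■

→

░░░░░░░░░■■■
░░░░░░░░░■■■
░░░░░░░░░■■■
░░░····■░■■■
░■·····■■■■■
░······■■■■■
░■····◆■■■■■
░■·····■■■■■
░■■■■■■■■■■■
░■■■■■■■■■■■
░░░░░░░░░■■■
░░░░░░░░░■■■

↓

░░░░░░░░░■■■
░░░░░░░░░■■■
░░░····■░■■■
░■·····■■■■■
░······■■■■■
░■····★■■■■■
░■····◆■■■■■
░■■■■■■■■■■■
░■■■■■■■■■■■
░░░░░░░░░■■■
░░░░░░░░░■■■
░░░░░░░░░■■■

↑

░░░░░░░░░■■■
░░░░░░░░░■■■
░░░░░░░░░■■■
░░░····■░■■■
░■·····■■■■■
░······■■■■■
░■····◆■■■■■
░■·····■■■■■
░■■■■■■■■■■■
░■■■■■■■■■■■
░░░░░░░░░■■■
░░░░░░░░░■■■

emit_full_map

░░····■░
■·····■■
······■■
■····◆■■
■·····■■
■■■■■■■■
■■■■■■■■

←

░░░░░░░░░░■■
░░░░░░░░░░■■
░░░░░░░░░░■■
░░░░····■░■■
░░■·····■■■■
░░······■■■■
░░■···◆★■■■■
░░■·····■■■■
░░■■■■■■■■■■
░░■■■■■■■■■■
░░░░░░░░░░■■
░░░░░░░░░░■■
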